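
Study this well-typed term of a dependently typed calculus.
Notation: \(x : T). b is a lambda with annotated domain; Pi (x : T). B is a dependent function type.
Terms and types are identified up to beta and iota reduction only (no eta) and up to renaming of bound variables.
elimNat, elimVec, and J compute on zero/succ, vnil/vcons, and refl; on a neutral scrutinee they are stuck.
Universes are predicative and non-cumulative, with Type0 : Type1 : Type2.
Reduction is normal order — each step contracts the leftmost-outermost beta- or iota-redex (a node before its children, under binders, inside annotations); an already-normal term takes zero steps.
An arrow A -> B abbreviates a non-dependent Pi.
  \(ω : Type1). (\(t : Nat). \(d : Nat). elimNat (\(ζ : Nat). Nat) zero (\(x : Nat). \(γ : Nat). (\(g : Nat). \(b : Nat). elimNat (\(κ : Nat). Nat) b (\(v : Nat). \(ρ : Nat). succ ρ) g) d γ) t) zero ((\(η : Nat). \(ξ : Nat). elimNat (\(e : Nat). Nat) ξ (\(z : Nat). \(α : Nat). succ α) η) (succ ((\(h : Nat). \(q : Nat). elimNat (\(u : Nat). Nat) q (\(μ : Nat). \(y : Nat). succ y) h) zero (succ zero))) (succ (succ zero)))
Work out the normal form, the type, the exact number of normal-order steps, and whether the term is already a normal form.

reduced normal form:
  \(ω : Type1). zero
the term's type:
  Type1 -> Nat
steps to reach normal form (normal order): 3
started in normal form: no
first redex: a beta-redex


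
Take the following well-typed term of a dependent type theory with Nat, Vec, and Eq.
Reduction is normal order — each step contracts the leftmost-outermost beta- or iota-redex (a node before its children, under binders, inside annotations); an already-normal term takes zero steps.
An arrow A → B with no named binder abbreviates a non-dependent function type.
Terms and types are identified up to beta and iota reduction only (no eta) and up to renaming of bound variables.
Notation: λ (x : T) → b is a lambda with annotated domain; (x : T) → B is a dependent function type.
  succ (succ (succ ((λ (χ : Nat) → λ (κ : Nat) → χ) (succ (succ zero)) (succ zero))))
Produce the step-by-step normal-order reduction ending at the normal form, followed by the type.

normal-order reduction sequence:
  succ (succ (succ ((λ (χ : Nat) → λ (κ : Nat) → χ) (succ (succ zero)) (succ zero))))
  ~> succ (succ (succ ((λ (χ : Nat) → succ (succ zero)) (succ zero))))
  ~> succ (succ (succ (succ (succ zero))))
the term's type:
  Nat


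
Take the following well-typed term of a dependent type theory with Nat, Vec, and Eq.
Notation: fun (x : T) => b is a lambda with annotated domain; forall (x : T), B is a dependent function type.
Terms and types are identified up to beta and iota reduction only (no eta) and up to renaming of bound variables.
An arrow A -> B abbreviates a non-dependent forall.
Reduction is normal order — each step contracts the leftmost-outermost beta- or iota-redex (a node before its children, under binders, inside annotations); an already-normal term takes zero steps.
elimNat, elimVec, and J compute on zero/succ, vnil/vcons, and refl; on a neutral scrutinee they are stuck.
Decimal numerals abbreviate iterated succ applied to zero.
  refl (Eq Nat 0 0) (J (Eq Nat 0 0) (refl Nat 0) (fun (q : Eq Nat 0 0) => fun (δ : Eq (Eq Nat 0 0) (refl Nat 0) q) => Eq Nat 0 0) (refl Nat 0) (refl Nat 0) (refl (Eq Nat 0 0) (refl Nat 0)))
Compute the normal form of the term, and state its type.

normal form:
  refl (Eq Nat 0 0) (refl Nat 0)
the term's type:
  Eq (Eq Nat 0 0) (refl Nat 0) (refl Nat 0)
observation: 1 normal-order step normalize the term, beginning with a J iota-redex.


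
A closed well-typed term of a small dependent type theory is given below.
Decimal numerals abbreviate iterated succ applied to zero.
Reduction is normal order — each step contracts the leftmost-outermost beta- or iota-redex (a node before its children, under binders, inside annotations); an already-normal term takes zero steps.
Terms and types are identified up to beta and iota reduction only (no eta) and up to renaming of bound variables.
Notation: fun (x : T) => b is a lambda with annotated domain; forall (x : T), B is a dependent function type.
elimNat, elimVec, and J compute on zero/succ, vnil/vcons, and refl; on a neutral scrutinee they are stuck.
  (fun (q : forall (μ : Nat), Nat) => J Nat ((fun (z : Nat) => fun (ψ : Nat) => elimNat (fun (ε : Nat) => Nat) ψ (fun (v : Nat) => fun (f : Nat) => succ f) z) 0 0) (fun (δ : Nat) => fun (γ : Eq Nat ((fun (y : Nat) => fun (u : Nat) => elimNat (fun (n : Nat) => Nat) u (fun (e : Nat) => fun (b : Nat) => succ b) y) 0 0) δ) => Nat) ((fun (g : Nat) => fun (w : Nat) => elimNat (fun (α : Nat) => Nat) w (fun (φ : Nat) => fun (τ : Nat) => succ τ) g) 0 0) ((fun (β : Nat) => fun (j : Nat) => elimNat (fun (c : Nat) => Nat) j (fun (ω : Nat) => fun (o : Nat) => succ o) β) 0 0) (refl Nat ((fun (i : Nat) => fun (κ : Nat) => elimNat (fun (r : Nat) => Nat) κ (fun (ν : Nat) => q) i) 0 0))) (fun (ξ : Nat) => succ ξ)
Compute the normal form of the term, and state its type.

resulting normal form:
  0
type:
  Nat
observation: 5 normal-order steps normalize the term, beginning with a beta-redex.


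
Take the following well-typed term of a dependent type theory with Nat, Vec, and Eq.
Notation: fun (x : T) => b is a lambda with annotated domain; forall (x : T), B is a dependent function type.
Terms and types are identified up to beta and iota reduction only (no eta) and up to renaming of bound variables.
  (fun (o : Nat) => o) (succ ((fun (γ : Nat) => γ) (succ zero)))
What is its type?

the term's type:
  Nat


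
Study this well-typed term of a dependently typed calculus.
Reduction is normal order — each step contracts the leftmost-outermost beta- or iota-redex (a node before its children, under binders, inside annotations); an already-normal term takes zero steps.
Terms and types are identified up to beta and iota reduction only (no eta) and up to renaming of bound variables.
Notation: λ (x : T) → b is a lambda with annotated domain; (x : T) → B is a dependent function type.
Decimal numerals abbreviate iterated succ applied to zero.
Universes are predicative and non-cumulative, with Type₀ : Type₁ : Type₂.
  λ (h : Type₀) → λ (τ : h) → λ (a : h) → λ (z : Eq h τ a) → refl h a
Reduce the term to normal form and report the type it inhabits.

resulting normal form:
  λ (h : Type₀) → λ (τ : h) → λ (a : h) → λ (z : Eq h τ a) → refl h a
type:
  (h : Type₀) → (τ : h) → (a : h) → (z : Eq h τ a) → Eq h a a
observation: the term is already in normal form.


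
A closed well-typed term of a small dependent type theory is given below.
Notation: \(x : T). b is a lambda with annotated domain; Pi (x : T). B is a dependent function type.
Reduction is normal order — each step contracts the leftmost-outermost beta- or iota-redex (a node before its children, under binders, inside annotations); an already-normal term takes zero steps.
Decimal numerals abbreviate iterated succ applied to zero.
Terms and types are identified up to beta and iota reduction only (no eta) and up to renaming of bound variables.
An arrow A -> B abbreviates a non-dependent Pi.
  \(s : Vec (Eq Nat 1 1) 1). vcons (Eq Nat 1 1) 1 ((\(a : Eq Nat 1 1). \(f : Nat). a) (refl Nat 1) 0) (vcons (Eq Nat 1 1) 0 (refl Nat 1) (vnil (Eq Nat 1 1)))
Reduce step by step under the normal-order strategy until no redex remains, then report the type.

reduction (normal order):
  \(s : Vec (Eq Nat 1 1) 1). vcons (Eq Nat 1 1) 1 ((\(a : Eq Nat 1 1). \(f : Nat). a) (refl Nat 1) 0) (vcons (Eq Nat 1 1) 0 (refl Nat 1) (vnil (Eq Nat 1 1)))
  ~> \(s : Vec (Eq Nat 1 1) 1). vcons (Eq Nat 1 1) 1 ((\(a : Nat). refl Nat 1) 0) (vcons (Eq Nat 1 1) 0 (refl Nat 1) (vnil (Eq Nat 1 1)))
  ~> \(s : Vec (Eq Nat 1 1) 1). vcons (Eq Nat 1 1) 1 (refl Nat 1) (vcons (Eq Nat 1 1) 0 (refl Nat 1) (vnil (Eq Nat 1 1)))
inferred type:
  Vec (Eq Nat 1 1) 1 -> Vec (Eq Nat 1 1) 2


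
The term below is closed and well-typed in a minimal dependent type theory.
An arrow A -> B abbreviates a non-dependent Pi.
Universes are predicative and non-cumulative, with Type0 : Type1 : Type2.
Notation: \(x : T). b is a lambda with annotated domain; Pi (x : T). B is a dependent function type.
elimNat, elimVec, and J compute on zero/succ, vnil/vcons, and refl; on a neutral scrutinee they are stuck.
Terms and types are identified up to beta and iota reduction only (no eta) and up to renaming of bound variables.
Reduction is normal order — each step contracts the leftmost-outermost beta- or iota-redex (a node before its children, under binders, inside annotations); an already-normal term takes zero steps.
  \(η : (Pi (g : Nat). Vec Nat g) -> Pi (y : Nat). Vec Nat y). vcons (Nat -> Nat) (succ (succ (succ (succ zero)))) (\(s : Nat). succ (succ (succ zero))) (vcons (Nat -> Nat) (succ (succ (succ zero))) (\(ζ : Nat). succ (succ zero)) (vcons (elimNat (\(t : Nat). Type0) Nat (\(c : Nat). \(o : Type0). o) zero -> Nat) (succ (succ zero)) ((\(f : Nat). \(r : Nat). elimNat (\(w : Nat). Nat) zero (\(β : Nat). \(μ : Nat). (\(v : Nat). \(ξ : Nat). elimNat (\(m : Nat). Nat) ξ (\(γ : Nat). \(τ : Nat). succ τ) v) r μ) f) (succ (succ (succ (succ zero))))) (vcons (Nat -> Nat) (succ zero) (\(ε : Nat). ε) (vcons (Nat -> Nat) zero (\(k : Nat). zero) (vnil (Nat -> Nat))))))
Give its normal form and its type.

normal form:
  \(η : (Pi (g : Nat). Vec Nat g) -> Pi (y : Nat). Vec Nat y). vcons (Nat -> Nat) (succ (succ (succ (succ zero)))) (\(s : Nat). succ (succ (succ zero))) (vcons (Nat -> Nat) (succ (succ (succ zero))) (\(ζ : Nat). succ (succ zero)) (vcons (Nat -> Nat) (succ (succ zero)) (\(t : Nat). elimNat (\(c : Nat). Nat) (elimNat (\(o : Nat). Nat) (elimNat (\(f : Nat). Nat) (elimNat (\(r : Nat). Nat) zero (\(w : Nat). \(β : Nat). succ β) t) (\(μ : Nat). \(v : Nat). succ v) t) (\(ξ : Nat). \(m : Nat). succ m) t) (\(γ : Nat). \(τ : Nat). succ τ) t) (vcons (Nat -> Nat) (succ zero) (\(ε : Nat). ε) (vcons (Nat -> Nat) zero (\(k : Nat). zero) (vnil (Nat -> Nat))))))
inferred type:
  ((Pi (η : Nat). Vec Nat η) -> Pi (g : Nat). Vec Nat g) -> Vec (Nat -> Nat) (succ (succ (succ (succ (succ zero)))))
observation: the first redex contracted is an elimNat iota-redex; the normal form is reached in 23 normal-order steps.


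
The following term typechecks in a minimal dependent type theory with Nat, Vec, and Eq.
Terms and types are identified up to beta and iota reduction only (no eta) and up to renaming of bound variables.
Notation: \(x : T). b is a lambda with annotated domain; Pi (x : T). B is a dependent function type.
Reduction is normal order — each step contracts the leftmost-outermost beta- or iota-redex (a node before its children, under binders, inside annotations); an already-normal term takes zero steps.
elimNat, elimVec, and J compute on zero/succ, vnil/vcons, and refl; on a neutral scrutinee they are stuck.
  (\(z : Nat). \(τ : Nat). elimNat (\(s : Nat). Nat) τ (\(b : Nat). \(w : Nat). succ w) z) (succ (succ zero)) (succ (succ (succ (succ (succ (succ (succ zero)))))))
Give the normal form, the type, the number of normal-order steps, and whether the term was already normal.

normal form:
  succ (succ (succ (succ (succ (succ (succ (succ (succ zero))))))))
inferred type:
  Nat
normal-order step count: 9
term was already normal: no
first contracted redex: a beta-redex


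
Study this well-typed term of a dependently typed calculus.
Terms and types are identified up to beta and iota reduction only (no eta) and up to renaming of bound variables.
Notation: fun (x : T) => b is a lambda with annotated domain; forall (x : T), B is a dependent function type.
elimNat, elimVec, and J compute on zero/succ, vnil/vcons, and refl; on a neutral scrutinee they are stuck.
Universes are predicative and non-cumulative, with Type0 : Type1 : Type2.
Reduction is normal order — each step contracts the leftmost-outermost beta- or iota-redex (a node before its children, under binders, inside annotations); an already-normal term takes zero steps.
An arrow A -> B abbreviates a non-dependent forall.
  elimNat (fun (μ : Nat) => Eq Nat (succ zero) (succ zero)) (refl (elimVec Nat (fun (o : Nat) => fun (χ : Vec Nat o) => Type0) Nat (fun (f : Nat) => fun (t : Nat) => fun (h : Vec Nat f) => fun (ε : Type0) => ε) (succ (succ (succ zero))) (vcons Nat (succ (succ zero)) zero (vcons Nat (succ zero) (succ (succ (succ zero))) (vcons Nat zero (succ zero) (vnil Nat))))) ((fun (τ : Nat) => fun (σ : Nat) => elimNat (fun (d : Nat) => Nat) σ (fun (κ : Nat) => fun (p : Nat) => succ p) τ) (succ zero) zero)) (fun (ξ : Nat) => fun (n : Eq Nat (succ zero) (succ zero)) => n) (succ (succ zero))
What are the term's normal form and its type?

resulting normal form:
  refl Nat (succ zero)
the term's type:
  Eq Nat (succ zero) (succ zero)


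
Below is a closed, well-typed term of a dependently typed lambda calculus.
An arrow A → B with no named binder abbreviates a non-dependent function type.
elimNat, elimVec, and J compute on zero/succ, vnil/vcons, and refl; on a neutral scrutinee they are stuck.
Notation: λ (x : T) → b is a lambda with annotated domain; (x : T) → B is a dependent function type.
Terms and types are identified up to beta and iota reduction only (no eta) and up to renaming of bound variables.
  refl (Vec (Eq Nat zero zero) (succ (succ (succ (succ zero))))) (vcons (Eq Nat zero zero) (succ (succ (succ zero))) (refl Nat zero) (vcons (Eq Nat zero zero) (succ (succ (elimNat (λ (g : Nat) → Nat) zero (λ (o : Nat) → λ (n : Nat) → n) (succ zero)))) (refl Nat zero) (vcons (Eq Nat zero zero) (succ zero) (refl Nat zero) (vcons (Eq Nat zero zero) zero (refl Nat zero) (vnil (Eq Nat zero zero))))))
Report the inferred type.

type:
  Eq (Vec (Eq Nat zero zero) (succ (succ (succ (succ zero))))) (vcons (Eq Nat zero zero) (succ (succ (succ zero))) (refl Nat zero) (vcons (Eq Nat zero zero) (succ (succ zero)) (refl Nat zero) (vcons (Eq Nat zero zero) (succ zero) (refl Nat zero) (vcons (Eq Nat zero zero) zero (refl Nat zero) (vnil (Eq Nat zero zero)))))) (vcons (Eq Nat zero zero) (succ (succ (succ zero))) (refl Nat zero) (vcons (Eq Nat zero zero) (succ (succ zero)) (refl Nat zero) (vcons (Eq Nat zero zero) (succ zero) (refl Nat zero) (vcons (Eq Nat zero zero) zero (refl Nat zero) (vnil (Eq Nat zero zero))))))


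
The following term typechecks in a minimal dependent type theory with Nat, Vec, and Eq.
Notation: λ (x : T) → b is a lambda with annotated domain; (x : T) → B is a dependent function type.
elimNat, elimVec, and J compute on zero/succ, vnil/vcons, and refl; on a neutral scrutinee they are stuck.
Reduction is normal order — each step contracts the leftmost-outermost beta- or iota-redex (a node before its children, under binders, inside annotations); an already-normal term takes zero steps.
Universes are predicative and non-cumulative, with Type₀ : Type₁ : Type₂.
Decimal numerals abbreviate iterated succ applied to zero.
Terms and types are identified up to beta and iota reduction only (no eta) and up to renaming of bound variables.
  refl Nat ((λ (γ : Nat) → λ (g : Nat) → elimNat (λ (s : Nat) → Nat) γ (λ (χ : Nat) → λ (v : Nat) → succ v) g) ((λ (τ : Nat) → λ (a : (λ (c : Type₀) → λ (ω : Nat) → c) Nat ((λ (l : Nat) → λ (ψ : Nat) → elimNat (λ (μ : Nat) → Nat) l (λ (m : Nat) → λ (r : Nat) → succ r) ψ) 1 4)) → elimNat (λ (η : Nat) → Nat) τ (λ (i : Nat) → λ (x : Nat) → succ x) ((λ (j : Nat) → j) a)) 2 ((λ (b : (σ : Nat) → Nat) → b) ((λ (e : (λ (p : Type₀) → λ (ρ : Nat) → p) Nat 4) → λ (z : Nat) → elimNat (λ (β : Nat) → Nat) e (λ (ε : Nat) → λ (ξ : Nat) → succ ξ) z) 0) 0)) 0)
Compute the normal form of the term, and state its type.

reduced normal form:
  refl Nat 2
inferred type:
  Eq Nat 2 2
observation: the leftmost-outermost redex is a beta-redex, and normalization takes 11 steps.


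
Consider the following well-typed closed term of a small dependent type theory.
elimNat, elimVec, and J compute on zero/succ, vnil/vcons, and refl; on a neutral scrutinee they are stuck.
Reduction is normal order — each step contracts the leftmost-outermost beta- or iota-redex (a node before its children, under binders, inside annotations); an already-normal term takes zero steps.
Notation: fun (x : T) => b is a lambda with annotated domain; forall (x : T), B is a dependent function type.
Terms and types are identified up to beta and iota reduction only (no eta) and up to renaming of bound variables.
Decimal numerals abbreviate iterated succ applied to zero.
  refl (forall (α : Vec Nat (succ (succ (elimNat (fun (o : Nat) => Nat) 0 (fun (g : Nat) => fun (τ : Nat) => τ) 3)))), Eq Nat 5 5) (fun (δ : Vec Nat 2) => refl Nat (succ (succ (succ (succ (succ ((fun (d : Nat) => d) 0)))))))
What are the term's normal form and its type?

normal form:
  refl (forall (α : Vec Nat 2), Eq Nat 5 5) (fun (o : Vec Nat 2) => refl Nat 5)
type:
  Eq (forall (α : Vec Nat 2), Eq Nat 5 5) (fun (o : Vec Nat 2) => refl Nat 5) (fun (g : Vec Nat 2) => refl Nat 5)


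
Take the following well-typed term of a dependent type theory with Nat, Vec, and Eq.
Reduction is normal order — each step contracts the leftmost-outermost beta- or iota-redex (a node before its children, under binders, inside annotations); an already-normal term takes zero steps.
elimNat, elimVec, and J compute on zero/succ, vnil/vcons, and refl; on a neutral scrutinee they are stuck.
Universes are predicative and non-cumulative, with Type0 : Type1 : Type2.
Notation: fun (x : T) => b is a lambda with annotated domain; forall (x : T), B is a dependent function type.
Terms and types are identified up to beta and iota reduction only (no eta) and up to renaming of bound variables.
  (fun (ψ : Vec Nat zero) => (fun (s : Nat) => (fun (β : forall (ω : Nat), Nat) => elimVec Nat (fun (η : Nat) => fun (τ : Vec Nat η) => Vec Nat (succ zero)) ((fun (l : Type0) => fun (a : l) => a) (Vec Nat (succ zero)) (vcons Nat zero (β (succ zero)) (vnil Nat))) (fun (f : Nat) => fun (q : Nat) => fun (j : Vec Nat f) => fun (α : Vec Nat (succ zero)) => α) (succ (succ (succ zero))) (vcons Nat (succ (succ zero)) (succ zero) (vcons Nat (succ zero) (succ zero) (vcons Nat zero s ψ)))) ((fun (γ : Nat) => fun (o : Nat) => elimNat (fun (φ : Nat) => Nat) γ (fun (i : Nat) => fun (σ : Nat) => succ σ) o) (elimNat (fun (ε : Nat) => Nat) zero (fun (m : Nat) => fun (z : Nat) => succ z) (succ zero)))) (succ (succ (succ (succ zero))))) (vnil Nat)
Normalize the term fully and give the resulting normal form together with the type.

normal form:
  vcons Nat zero (succ (succ zero)) (vnil Nat)
the term's type:
  Vec Nat (succ zero)


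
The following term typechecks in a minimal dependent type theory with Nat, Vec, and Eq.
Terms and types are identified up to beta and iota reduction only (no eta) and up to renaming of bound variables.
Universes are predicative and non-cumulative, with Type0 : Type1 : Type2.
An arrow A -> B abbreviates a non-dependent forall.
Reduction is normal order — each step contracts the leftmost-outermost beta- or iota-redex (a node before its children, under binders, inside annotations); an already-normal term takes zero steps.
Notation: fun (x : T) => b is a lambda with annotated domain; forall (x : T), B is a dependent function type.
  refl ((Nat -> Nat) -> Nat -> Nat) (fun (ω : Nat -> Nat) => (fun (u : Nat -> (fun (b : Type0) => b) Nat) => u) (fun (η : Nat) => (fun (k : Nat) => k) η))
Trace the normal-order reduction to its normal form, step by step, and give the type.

normal-order reduction:
  refl ((Nat -> Nat) -> Nat -> Nat) (fun (ω : Nat -> Nat) => (fun (u : Nat -> (fun (b : Type0) => b) Nat) => u) (fun (η : Nat) => (fun (k : Nat) => k) η))
  ~> refl ((Nat -> Nat) -> Nat -> Nat) (fun (ω : Nat -> Nat) => fun (u : Nat) => (fun (b : Nat) => b) u)
  ~> refl ((Nat -> Nat) -> Nat -> Nat) (fun (ω : Nat -> Nat) => fun (u : Nat) => u)
inferred type:
  Eq ((Nat -> Nat) -> Nat -> Nat) (fun (ω : Nat -> Nat) => fun (u : Nat) => u) (fun (b : Nat -> Nat) => fun (η : Nat) => η)


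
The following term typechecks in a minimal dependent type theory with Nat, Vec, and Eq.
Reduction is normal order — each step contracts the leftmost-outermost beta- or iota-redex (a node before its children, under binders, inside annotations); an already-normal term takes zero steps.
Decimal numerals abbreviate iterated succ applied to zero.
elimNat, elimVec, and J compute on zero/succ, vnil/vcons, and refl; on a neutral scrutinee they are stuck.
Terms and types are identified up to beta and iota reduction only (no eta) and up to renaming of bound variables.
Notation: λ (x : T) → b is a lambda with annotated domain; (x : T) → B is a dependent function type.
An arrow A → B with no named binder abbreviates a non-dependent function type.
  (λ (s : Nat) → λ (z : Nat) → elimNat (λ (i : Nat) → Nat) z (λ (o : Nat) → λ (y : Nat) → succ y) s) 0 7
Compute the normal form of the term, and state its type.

normal form:
  7
type:
  Nat
observation: 3 normal-order steps normalize the term, beginning with a beta-redex.


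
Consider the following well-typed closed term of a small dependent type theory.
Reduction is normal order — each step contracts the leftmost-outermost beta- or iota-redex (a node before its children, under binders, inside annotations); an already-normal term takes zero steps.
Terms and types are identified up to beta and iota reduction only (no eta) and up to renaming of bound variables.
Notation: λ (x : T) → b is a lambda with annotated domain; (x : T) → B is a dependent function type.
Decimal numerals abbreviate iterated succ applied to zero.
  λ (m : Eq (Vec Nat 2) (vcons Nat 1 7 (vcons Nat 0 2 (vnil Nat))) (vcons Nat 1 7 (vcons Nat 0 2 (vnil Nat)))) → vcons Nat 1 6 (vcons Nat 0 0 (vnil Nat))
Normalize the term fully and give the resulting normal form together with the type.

resulting normal form:
  λ (m : Eq (Vec Nat 2) (vcons Nat 1 7 (vcons Nat 0 2 (vnil Nat))) (vcons Nat 1 7 (vcons Nat 0 2 (vnil Nat)))) → vcons Nat 1 6 (vcons Nat 0 0 (vnil Nat))
inferred type:
  (m : Eq (Vec Nat 2) (vcons Nat 1 7 (vcons Nat 0 2 (vnil Nat))) (vcons Nat 1 7 (vcons Nat 0 2 (vnil Nat)))) → Vec Nat 2
observation: the term is already in normal form.


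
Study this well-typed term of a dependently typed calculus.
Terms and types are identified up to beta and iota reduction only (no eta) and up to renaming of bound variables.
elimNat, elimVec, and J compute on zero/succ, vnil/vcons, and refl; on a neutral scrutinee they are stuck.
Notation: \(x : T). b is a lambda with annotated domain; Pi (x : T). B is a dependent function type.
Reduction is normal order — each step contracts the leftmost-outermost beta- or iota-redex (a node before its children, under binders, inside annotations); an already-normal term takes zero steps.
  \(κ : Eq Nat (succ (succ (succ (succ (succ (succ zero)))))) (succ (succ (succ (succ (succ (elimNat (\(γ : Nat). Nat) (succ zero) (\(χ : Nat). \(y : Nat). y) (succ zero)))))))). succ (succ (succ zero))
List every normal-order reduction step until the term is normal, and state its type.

normal-order reduction sequence:
  \(κ : Eq Nat (succ (succ (succ (succ (succ (succ zero)))))) (succ (succ (succ (succ (succ (elimNat (\(γ : Nat). Nat) (succ zero) (\(χ : Nat). \(y : Nat). y) (succ zero)))))))). succ (succ (succ zero))
  ~> \(κ : Eq Nat (succ (succ (succ (succ (succ (succ zero)))))) (succ (succ (succ (succ (succ ((\(γ : Nat). \(χ : Nat). χ) zero (elimNat (\(y : Nat). Nat) (succ zero) (\(o : Nat). \(d : Nat). d) zero)))))))). succ (succ (succ zero))
  ~> \(κ : Eq Nat (succ (succ (succ (succ (succ (succ zero)))))) (succ (succ (succ (succ (succ ((\(γ : Nat). γ) (elimNat (\(χ : Nat). Nat) (succ zero) (\(y : Nat). \(o : Nat). o) zero)))))))). succ (succ (succ zero))
  ~> \(κ : Eq Nat (succ (succ (succ (succ (succ (succ zero)))))) (succ (succ (succ (succ (succ (elimNat (\(γ : Nat). Nat) (succ zero) (\(χ : Nat). \(y : Nat). y) zero))))))). succ (succ (succ zero))
  ~> \(κ : Eq Nat (succ (succ (succ (succ (succ (succ zero)))))) (succ (succ (succ (succ (succ (succ zero))))))). succ (succ (succ zero))
the term's type:
  Pi (κ : Eq Nat (succ (succ (succ (succ (succ (succ zero)))))) (succ (succ (succ (succ (succ (succ zero))))))). Nat


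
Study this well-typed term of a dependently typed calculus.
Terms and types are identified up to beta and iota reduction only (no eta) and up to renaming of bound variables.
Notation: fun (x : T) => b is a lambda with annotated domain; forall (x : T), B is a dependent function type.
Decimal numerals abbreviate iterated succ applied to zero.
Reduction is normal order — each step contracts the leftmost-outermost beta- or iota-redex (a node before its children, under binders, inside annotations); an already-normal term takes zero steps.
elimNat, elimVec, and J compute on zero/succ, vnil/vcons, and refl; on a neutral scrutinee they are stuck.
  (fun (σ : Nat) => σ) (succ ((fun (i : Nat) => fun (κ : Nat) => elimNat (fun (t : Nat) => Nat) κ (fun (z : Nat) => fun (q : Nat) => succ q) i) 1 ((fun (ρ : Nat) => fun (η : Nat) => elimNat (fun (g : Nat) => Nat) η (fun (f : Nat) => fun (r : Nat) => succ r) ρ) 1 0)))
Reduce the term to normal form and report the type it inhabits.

normal form:
  3
inferred type:
  Nat


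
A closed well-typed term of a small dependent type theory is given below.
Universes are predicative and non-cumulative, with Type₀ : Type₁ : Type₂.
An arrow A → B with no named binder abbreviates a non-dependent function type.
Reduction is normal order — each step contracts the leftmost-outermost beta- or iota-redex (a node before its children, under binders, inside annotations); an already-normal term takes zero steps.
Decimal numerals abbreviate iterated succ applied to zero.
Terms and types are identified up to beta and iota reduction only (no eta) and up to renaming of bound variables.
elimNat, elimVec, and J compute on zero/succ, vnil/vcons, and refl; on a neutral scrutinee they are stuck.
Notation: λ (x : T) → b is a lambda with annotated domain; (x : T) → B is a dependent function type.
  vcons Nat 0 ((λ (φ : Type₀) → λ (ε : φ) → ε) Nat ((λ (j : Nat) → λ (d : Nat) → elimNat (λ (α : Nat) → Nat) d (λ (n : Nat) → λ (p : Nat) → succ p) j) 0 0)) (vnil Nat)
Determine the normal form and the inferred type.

reduced normal form:
  vcons Nat 0 0 (vnil Nat)
inferred type:
  Vec Nat 1
observation: the leftmost-outermost redex is a beta-redex, and normalization takes 5 steps.


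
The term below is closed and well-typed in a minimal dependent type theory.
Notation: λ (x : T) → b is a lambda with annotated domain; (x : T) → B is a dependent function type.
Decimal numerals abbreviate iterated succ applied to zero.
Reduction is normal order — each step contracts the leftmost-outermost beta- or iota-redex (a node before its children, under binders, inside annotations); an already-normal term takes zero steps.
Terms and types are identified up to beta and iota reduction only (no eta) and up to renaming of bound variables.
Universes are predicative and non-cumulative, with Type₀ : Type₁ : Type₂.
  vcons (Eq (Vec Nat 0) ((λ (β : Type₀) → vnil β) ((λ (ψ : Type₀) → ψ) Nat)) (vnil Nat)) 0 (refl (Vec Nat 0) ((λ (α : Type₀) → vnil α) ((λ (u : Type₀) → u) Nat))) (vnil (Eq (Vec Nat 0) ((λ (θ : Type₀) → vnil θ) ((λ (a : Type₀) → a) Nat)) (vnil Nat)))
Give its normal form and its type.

reduced normal form:
  vcons (Eq (Vec Nat 0) (vnil Nat) (vnil Nat)) 0 (refl (Vec Nat 0) (vnil Nat)) (vnil (Eq (Vec Nat 0) (vnil Nat) (vnil Nat)))
the term's type:
  Vec (Eq (Vec Nat 0) (vnil Nat) (vnil Nat)) 1


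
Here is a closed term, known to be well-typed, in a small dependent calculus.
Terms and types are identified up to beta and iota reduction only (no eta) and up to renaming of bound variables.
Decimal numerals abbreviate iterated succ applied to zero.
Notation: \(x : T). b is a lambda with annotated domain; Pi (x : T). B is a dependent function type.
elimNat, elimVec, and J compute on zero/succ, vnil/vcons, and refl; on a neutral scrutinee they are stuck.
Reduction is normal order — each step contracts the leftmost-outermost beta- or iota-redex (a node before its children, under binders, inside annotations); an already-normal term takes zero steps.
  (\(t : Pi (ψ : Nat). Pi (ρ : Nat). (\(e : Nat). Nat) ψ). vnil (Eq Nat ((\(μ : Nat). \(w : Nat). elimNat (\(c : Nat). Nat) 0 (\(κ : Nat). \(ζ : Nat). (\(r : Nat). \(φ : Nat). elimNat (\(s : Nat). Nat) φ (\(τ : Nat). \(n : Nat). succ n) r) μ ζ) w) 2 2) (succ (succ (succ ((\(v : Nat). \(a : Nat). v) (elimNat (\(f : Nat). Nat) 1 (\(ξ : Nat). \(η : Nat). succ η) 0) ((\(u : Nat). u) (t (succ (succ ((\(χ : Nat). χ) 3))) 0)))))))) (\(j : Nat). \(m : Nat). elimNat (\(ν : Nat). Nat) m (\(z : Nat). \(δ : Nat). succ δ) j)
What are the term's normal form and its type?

reduced normal form:
  vnil (Eq Nat 4 4)
the term's type:
  Vec (Eq Nat 4 4) 0
observation: contracting a beta-redex first, the term normalizes in 31 steps.


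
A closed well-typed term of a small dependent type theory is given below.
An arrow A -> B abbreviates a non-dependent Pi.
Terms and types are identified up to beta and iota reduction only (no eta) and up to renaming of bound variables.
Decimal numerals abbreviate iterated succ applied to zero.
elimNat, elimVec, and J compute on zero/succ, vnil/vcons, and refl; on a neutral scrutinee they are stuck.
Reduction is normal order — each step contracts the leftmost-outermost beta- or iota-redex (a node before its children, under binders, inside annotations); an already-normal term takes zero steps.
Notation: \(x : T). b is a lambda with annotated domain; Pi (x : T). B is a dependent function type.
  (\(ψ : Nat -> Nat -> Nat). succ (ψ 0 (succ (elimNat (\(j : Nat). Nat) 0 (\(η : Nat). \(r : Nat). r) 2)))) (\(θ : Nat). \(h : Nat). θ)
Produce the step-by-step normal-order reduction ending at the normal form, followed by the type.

reduction (normal order):
  (\(ψ : Nat -> Nat -> Nat). succ (ψ 0 (succ (elimNat (\(j : Nat). Nat) 0 (\(η : Nat). \(r : Nat). r) 2)))) (\(θ : Nat). \(h : Nat). θ)
  ~> succ ((\(ψ : Nat). \(j : Nat). ψ) 0 (succ (elimNat (\(η : Nat). Nat) 0 (\(r : Nat). \(θ : Nat). θ) 2)))
  ~> succ ((\(ψ : Nat). 0) (succ (elimNat (\(j : Nat). Nat) 0 (\(η : Nat). \(r : Nat). r) 2)))
  ~> 1
the term's type:
  Nat


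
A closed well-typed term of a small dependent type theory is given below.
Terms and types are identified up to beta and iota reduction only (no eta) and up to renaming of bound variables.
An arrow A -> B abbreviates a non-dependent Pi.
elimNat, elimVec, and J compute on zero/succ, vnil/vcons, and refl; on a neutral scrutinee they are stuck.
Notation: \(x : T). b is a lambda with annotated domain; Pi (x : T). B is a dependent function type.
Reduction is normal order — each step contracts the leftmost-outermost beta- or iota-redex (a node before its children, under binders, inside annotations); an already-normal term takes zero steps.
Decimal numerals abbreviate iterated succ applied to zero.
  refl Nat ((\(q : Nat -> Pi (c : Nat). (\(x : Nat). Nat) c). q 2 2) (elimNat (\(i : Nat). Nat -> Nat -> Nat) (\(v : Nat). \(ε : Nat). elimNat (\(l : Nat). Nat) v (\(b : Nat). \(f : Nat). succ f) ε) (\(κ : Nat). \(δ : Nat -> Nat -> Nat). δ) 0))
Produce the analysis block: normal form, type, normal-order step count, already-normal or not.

resulting normal form:
  refl Nat 4
the term's type:
  Eq Nat 4 4
reduction steps (normal order): 11
term was already normal: no
first contracted redex: a beta-redex


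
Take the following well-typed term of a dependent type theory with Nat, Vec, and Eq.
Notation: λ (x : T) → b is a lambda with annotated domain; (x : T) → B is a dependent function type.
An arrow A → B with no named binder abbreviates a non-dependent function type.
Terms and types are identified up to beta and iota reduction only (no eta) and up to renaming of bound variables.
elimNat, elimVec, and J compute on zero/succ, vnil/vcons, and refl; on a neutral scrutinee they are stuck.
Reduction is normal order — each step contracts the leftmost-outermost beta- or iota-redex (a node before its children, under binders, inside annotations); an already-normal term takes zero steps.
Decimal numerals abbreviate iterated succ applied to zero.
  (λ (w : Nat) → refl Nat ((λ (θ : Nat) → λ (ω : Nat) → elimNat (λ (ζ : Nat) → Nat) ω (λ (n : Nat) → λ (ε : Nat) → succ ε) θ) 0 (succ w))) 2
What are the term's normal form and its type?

reduced normal form:
  refl Nat 3
the term's type:
  Eq Nat 3 3
observation: the term reaches its normal form after 4 normal-order steps.


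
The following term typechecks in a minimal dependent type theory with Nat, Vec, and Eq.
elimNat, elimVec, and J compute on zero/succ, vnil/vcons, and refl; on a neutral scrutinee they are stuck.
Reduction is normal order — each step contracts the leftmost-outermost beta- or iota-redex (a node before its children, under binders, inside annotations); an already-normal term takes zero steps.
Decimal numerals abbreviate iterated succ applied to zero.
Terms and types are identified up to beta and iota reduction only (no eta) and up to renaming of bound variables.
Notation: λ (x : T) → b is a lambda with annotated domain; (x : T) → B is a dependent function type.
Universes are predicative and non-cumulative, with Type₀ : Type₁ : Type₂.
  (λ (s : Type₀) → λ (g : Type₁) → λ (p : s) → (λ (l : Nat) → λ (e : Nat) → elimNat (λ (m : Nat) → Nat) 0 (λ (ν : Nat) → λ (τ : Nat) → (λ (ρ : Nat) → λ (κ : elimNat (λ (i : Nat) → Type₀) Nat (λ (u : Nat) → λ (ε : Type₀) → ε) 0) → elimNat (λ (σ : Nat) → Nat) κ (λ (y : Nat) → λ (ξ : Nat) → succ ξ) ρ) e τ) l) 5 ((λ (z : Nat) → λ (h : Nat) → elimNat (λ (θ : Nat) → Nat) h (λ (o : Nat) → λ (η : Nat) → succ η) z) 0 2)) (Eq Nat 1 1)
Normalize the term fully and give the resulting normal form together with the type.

reduced normal form:
  λ (s : Type₁) → λ (g : Eq Nat 1 1) → 10
type:
  (s : Type₁) → (g : Eq Nat 1 1) → Nat
observation: contracting a beta-redex first, the term normalizes in 79 steps.


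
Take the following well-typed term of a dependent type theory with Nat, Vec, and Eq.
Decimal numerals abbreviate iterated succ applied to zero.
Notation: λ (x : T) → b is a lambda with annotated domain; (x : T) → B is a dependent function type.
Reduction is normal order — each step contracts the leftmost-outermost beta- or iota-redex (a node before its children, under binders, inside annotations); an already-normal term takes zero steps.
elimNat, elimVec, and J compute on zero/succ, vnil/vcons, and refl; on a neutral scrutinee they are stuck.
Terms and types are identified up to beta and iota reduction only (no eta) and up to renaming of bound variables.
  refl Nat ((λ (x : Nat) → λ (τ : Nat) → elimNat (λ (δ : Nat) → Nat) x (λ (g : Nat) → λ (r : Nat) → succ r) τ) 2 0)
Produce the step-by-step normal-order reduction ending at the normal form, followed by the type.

normal-order reduction sequence:
  refl Nat ((λ (x : Nat) → λ (τ : Nat) → elimNat (λ (δ : Nat) → Nat) x (λ (g : Nat) → λ (r : Nat) → succ r) τ) 2 0)
  ~> refl Nat ((λ (x : Nat) → elimNat (λ (τ : Nat) → Nat) 2 (λ (δ : Nat) → λ (g : Nat) → succ g) x) 0)
  ~> refl Nat (elimNat (λ (x : Nat) → Nat) 2 (λ (τ : Nat) → λ (δ : Nat) → succ δ) 0)
  ~> refl Nat 2
the term's type:
  Eq Nat 2 2


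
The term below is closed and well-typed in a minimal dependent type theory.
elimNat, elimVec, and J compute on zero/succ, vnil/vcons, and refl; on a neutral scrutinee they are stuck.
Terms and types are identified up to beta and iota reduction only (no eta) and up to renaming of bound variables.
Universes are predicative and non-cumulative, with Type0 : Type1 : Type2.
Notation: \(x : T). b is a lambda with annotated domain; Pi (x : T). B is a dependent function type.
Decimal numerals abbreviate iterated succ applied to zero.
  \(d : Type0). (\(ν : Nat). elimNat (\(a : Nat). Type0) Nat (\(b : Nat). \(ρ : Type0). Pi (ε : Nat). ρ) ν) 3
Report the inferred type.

the term's type:
  Pi (d : Type0). Type0


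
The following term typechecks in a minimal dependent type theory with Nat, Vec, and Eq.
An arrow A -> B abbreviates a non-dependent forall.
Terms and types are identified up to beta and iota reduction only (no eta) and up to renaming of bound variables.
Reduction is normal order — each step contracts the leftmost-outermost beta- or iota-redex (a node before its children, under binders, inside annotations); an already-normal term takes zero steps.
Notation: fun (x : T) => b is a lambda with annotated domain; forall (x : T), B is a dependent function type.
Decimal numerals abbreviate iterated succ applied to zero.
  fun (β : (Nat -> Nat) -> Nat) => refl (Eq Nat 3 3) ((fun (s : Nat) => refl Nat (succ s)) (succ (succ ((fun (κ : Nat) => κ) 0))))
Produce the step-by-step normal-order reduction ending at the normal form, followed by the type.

normal-order reduction sequence:
  fun (β : (Nat -> Nat) -> Nat) => refl (Eq Nat 3 3) ((fun (s : Nat) => refl Nat (succ s)) (succ (succ ((fun (κ : Nat) => κ) 0))))
  ~> fun (β : (Nat -> Nat) -> Nat) => refl (Eq Nat 3 3) (refl Nat (succ (succ (succ ((fun (s : Nat) => s) 0)))))
  ~> fun (β : (Nat -> Nat) -> Nat) => refl (Eq Nat 3 3) (refl Nat 3)
type:
  ((Nat -> Nat) -> Nat) -> Eq (Eq Nat 3 3) (refl Nat 3) (refl Nat 3)


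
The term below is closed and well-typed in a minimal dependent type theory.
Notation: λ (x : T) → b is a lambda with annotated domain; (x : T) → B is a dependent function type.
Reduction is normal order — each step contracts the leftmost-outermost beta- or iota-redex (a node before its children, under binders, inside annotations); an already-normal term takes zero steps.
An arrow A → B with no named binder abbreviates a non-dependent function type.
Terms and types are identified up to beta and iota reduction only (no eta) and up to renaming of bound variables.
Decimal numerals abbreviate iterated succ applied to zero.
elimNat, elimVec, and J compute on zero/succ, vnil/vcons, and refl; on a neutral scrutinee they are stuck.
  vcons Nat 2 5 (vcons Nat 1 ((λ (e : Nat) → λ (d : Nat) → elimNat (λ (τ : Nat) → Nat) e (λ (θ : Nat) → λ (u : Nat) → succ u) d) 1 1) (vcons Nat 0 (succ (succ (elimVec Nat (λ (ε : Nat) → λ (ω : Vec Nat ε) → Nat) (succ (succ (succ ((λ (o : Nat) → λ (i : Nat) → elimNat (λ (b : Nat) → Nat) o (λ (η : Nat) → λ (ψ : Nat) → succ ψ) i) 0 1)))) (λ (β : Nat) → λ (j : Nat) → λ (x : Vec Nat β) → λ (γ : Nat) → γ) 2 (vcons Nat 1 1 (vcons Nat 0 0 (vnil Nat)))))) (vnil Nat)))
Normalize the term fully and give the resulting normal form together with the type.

reduced normal form:
  vcons Nat 2 5 (vcons Nat 1 2 (vcons Nat 0 6 (vnil Nat)))
the term's type:
  Vec Nat 3
observation: contracting a beta-redex first, the term normalizes in 23 steps.


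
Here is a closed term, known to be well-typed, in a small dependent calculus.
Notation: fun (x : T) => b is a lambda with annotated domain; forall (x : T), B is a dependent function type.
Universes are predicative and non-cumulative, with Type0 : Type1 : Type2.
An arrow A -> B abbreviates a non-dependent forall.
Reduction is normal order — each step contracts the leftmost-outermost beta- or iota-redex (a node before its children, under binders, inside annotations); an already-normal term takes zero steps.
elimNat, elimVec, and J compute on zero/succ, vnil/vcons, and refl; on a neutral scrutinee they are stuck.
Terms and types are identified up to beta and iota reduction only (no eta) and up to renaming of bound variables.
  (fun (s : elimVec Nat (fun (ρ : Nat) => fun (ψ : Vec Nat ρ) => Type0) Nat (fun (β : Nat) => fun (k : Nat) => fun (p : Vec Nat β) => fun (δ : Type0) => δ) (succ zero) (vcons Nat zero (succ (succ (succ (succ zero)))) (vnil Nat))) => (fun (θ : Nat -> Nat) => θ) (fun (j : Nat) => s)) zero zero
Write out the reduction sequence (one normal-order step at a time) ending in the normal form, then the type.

normal-order reduction:
  (fun (s : elimVec Nat (fun (ρ : Nat) => fun (ψ : Vec Nat ρ) => Type0) Nat (fun (β : Nat) => fun (k : Nat) => fun (p : Vec Nat β) => fun (δ : Type0) => δ) (succ zero) (vcons Nat zero (succ (succ (succ (succ zero)))) (vnil Nat))) => (fun (θ : Nat -> Nat) => θ) (fun (j : Nat) => s)) zero zero
  ~> (fun (s : Nat -> Nat) => s) (fun (ρ : Nat) => zero) zero
  ~> (fun (s : Nat) => zero) zero
  ~> zero
the term's type:
  Nat
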